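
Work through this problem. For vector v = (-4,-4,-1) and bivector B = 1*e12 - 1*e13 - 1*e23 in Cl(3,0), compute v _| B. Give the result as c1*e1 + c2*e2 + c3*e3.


Left contraction v _| B = <vB>_1 (grade-1 part of the geometric product vB).
Using e1_|e12 = e2, e2_|e12 = -e1, e1_|e13 = e3, e3_|e13 = -e1, e2_|e23 = e3, e3_|e23 = -e2:
e1 coeff: -v2*b12 - v3*b13 = -(-4)*(1) - (-1)*(-1) = 3
e2 coeff: v1*b12 - v3*b23 = (-4)*(1) - (-1)*(-1) = -5
e3 coeff: v1*b13 + v2*b23 = (-4)*(-1) + (-4)*(-1) = 8
v _| B = 3*e1 - 5*e2 + 8*e3


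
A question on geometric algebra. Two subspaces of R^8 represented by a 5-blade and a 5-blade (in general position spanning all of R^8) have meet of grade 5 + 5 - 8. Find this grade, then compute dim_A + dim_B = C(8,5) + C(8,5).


Meet grade = grade(A) + grade(B) - n
= 5 + 5 - 8 = 2
C(8,5) = 56
C(8,5) = 56
dim_A + dim_B = 56 + 56 = 112


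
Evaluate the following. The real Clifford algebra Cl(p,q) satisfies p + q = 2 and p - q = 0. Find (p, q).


We need p + q = 2 and p - q = 0.
Adding: 2p = 2 + 0 = 2, so p = 1.
Then q = 2 - 1 = 1.
(p, q) = (1, 1)


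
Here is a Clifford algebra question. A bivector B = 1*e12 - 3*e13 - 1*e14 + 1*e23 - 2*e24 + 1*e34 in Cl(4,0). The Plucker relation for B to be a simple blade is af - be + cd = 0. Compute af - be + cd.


Plucker relation: af - be + cd
a*f = 1*1 = 1
b*e = (-3)*(-2) = 6
c*d = (-1)*1 = -1
af - be + cd = 1 - 6 + (-1)
= -6


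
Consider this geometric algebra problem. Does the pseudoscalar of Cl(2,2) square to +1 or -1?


The pseudoscalar I = e1...e_n (product of all n generators) of Cl(p,q) satisfies I^2 = (-1)^(q + n(n-1)/2).
p = 2, q = 2, n = p + q = 4
n(n-1)/2 = 4 * 3 / 2 = 6
Exponent = q + n(n-1)/2 = 2 + 6 = 8
I^2 = (-1)^8 = +1


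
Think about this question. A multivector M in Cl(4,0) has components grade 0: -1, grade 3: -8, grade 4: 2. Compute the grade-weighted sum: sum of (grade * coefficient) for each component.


Grade-weighted sum = sum of grade_k * coefficient_k
0*(-1) = 0
3*(-8) = -24
4*2 = 8
Total = 0 + (-24) + 8 = -16


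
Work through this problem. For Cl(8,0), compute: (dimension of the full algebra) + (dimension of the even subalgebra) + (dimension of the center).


n = 8 + 0 = 8
Total dim = 2^8 = 256
Even subalgebra dim = 2^7 = 128
n is even, so center dim = 1
Sum = 256 + 128 + 1 = 385


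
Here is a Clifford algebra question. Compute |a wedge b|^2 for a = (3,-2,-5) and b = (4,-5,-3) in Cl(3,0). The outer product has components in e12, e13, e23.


a wedge b = (a1*b2 - a2*b1)*e12 + (a1*b3 - a3*b1)*e13 + (a2*b3 - a3*b2)*e23
e12 coeff: 3*(-5) - (-2)*4 = -15 - (-8) = -7
e13 coeff: 3*(-3) - (-5)*4 = -9 - (-20) = 11
e23 coeff: (-2)*(-3) - (-5)*(-5) = 6 - 25 = -19
|a wedge b|^2 = (-7)^2 + 11^2 + (-19)^2
= 49 + 121 + 361
= 531


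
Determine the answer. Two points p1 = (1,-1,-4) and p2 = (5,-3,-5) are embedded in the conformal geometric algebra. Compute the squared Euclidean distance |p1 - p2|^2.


p1 - p2 = (-4, 2, 1)
|p1 - p2|^2 = (-4)^2 + 2^2 + 1^2
= 16 + 4 + 1
= 21


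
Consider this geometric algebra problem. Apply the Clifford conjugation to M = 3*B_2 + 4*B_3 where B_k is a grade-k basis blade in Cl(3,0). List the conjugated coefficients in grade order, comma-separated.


Clifford conjugate sign for grade k: (-1)^(k(k+1)/2)
Grade 2: (-1)^(2*3/2) = (-1)^3 = -1, coeff 3 -> -3
Grade 3: (-1)^(3*4/2) = (-1)^6 = 1, coeff 4 -> 4
Conjugated coefficients: -3, 4


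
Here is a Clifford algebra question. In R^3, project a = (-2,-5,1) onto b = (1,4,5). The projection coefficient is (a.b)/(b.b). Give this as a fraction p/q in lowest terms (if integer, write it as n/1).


Projection coefficient = (a . b) / (b . b)
a . b = (-2)*1 + (-5)*4 + 1*5
= -2 + (-20) + 5 = -17
b . b = 1^2 + 4^2 + 5^2
= 1 + 16 + 25 = 42
Coefficient = -17/42
In lowest terms: -17/42


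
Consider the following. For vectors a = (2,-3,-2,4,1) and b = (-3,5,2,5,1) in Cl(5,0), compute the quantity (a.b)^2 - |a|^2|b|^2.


a . b = 2*(-3) + (-3)*5 + (-2)*2 + 4*5 + 1*1
= -6 + (-15) + (-4) + 20 + 1 = -4
|a|^2 = 2^2 + (-3)^2 + (-2)^2 + 4^2 + 1^2 = 34
|b|^2 = (-3)^2 + 5^2 + 2^2 + 5^2 + 1^2 = 64
(a.b)^2 = (-4)^2 = 16
|a|^2 * |b|^2 = 34 * 64 = 2176
Result = 16 - 2176 = -2160


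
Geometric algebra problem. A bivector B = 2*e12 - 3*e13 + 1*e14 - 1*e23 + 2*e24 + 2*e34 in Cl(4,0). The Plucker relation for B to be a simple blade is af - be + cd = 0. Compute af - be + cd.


Plucker relation: af - be + cd
a*f = 2*2 = 4
b*e = (-3)*2 = -6
c*d = 1*(-1) = -1
af - be + cd = 4 - (-6) + (-1)
= 9


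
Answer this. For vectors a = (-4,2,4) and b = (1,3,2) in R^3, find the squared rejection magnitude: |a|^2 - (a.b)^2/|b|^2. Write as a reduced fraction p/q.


|a|^2 = (-4)^2 + 2^2 + 4^2 = 36
|b|^2 = 1^2 + 3^2 + 2^2 = 14
a . b = (-4)*1 + 2*3 + 4*2 = 10
(a.b)^2 = 10^2 = 100
|rej|^2 = 36 - 100/14
= (504 - 100)/14
= 404/14
In lowest terms: 202/7


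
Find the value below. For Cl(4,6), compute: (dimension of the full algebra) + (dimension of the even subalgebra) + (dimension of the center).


n = 4 + 6 = 10
Total dim = 2^10 = 1024
Even subalgebra dim = 2^9 = 512
n is even, so center dim = 1
Sum = 1024 + 512 + 1 = 1537


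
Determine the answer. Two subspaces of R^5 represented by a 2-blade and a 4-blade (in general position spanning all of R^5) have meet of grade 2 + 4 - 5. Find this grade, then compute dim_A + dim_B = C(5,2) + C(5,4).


Meet grade = grade(A) + grade(B) - n
= 2 + 4 - 5 = 1
C(5,2) = 10
C(5,4) = 5
dim_A + dim_B = 10 + 5 = 15


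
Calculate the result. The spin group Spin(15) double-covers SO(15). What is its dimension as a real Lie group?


Spin(n) double-covers SO(n); both have Lie algebra so(n) of dimension n(n-1)/2.
n = 15
n(n-1) = 15 * 14 = 210
dim Spin(15) = 210/2 = 105


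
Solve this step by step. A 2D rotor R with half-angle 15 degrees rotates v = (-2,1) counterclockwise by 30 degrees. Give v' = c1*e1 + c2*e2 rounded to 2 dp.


Rotor R = cos(15deg) - sin(15deg)*e12
Rotation angle theta = 2 * 15 = 30 degrees
v' = R*v*~R rotates v by theta.
cos(30deg) = 0.8660, sin(30deg) = 0.5000
v'_1 = -2*cos(30deg) - 1*sin(30deg)
= -2*0.8660 - 1*0.5000
= -2.23
v'_2 = -2*sin(30deg) + 1*cos(30deg)
= -2*0.5000 + 1*0.8660
= -0.13
v' = -2.23*e1 - 0.13*e2


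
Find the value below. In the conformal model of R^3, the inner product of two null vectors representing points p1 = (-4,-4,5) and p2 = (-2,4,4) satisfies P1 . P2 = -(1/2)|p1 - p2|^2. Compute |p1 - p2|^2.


p1 - p2 = (-2, -8, 1)
|p1 - p2|^2 = (-2)^2 + (-8)^2 + 1^2
= 4 + 64 + 1
= 69


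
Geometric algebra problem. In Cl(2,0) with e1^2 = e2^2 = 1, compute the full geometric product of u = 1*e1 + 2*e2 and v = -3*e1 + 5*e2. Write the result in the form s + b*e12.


Expand: (1*e1 + 2*e2)(-3*e1 + 5*e2)
= 1*(-3)*e1e1 + 1*5*e1e2 + 2*(-3)*e2e1 + 2*5*e2e2
Using e1^2 = e2^2 = 1, e2e1 = -e1e2:
Scalar part s = 1*(-3) + 2*5 = -3 + 10 = 7
Bivector part b = 1*5 - 2*(-3) = 5 - (-6) = 11
uv = 7 + 11*e12


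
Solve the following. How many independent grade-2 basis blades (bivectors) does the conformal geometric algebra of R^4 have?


The conformal model of R^4 uses Cl(5,1) with m = 4 + 2 = 6 generators.
Number of grade-2 blades = C(m, 2) = C(6, 2)
= 6*5/2 = 15


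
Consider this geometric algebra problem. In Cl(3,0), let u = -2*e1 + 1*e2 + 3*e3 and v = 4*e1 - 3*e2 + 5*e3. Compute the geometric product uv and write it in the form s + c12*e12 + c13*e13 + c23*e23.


In Cl(3,0): e_i^2 = 1, e_ie_j = -e_je_i for i != j.
Scalar part = u . v = (-2)*4 + 1*(-3) + 3*5
= -8 + (-3) + 15 = 4
e12 coeff = (-2)*(-3) - 1*4 = 6 - 4 = 2
e13 coeff = (-2)*5 - 3*4 = -10 - 12 = -22
e23 coeff = 1*5 - 3*(-3) = 5 - (-9) = 14
uv = 4 + 2*e12 - 22*e13 + 14*e23


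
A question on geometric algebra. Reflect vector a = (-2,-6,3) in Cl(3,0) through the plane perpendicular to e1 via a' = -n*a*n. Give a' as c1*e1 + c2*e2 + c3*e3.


Reflection formula: a' = -n*a*n, with n = e1 (unit vector, n^2 = 1).
For reflection through hyperplane perp to e1:
The component along e1 flips sign, others stay.
a = (-2, -6, 3)
a' = (2, -6, 3)
a' = 2*e1 - 6*e2 + 3*e3


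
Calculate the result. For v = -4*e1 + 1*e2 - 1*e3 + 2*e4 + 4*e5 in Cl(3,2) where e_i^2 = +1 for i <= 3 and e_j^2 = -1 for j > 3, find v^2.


v^2 = sum of c_i^2 * e_i^2
Positive signature terms (e_i^2 = +1): (-4)^2 + 1^2 + (-1)^2 = 18
Negative signature terms (e_j^2 = -1): 2^2 + 4^2 = 20
v^2 = 18 - 20 = -2


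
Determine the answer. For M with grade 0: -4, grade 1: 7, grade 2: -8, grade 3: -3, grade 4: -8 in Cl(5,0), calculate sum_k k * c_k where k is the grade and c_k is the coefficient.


Grade-weighted sum = sum of grade_k * coefficient_k
0*(-4) = 0
1*7 = 7
2*(-8) = -16
3*(-3) = -9
4*(-8) = -32
Total = 0 + 7 + (-16) + (-9) + (-32) = -50


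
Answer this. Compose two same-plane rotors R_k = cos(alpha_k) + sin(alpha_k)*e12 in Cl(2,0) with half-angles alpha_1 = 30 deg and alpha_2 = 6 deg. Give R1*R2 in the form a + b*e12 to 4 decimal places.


Same-plane rotors commute and their half-angles add:
R1*R2 = cos(a1 + a2) + sin(a1 + a2)*e12.
a1 + a2 = 30 + 6 = 36 deg
cos(36 deg) = 0.8090
sin(36 deg) = 0.5878
R1*R2 = 0.8090 + 0.5878*e12


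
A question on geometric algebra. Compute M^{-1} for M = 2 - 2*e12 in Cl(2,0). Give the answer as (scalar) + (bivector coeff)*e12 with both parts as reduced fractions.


M = 2 - 2*e12, where e12^2 = -1.
Since M commutes with its reverse ~M = a - b*e12, M * ~M = a^2 - b^2*e12^2 = a^2 + b^2.
So M^{-1} = ~M / (a^2 + b^2) = (a - b*e12)/(a^2 + b^2).
a^2 + b^2 = 4 + 4 = 8
Scalar part = 2/8 = 1/4
Bivector coeff = 2/8 = 1/4
M^{-1} = 1/4 + 1/4*e12


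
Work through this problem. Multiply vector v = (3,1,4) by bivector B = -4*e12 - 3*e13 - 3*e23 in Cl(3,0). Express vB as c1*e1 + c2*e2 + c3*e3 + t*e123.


vB has grade-1 (vector) and grade-3 (trivector) parts: vB = (v _| B) + (v ^ B).
Vector part <vB>_1:
  e1: -v2*b12 - v3*b13 = -(1)*(-4) - (4)*(-3) = 16
  e2: v1*b12 - v3*b23 = (3)*(-4) - (4)*(-3) = 0
  e3: v1*b13 + v2*b23 = (3)*(-3) + (1)*(-3) = -12
Trivector part <vB>_3:
  e123: v1*b23 - v2*b13 + v3*b12 = (3)*(-3) - (1)*(-3) + (4)*(-4) = -22
vB = 16*e1 + 0*e2 - 12*e3 - 22*e123


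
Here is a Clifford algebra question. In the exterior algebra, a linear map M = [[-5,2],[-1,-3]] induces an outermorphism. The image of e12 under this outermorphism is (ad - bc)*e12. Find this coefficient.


The outermorphism of a linear map f sends e1^e2 to f(e1)^f(e2).
f(e1) = -5*e1 - 1*e2
f(e2) = 2*e1 - 3*e2
f(e1) ^ f(e2) = (-5*e1 - 1*e2) ^ (2*e1 - 3*e2)
= (-5)*(-3)*e12 + (-1)*2*e21
= (15 - (-2))*e12
= 17*e12
Coefficient = 17


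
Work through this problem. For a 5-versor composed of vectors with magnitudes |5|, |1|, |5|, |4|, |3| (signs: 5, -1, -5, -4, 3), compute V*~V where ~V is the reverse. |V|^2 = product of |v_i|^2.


Each vector v_i has |v_i|^2 = s_i^2
Squared scales: 5^2 = 25, (-1)^2 = 1, (-5)^2 = 25, (-4)^2 = 16, 3^2 = 9
|V|^2 = 25 * 1 * 25 * 16 * 9
= 90000


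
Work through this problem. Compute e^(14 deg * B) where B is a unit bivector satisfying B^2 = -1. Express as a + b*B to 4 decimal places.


For a unit bivector B with B^2 = -1, the exponential series gives
e^(theta*B) = cos(theta) + sin(theta)*B (the GA analogue of Euler's formula).
theta = 14 degrees = 0.244346 rad
cos(14 deg) = 0.9703
sin(14 deg) = 0.2419
exp(theta*B) = 0.9703 + 0.2419*B


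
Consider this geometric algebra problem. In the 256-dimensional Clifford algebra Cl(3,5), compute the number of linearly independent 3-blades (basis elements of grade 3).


Number of grade-k basis blades in Cl(p,q) with n = p + q is C(n, k).
n = 3 + 5 = 8
C(8, 3) = 8! / (3! * 5!)
= 40320 / (6 * 120)
= 56


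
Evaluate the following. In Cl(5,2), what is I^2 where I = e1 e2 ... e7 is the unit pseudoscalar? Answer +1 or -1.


The pseudoscalar I = e1...e_n (product of all n generators) of Cl(p,q) satisfies I^2 = (-1)^(q + n(n-1)/2).
p = 5, q = 2, n = p + q = 7
n(n-1)/2 = 7 * 6 / 2 = 21
Exponent = q + n(n-1)/2 = 2 + 21 = 23
I^2 = (-1)^23 = -1


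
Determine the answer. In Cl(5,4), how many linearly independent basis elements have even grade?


Even subalgebra dimension = 2^(n-1)
n = 5 + 4 = 9
2^(9 - 1) = 2^8 = 256
Verification: sum of C(9,k) for even k = 1 + 36 + 126 + 84 + 9 = 256
Result = 256


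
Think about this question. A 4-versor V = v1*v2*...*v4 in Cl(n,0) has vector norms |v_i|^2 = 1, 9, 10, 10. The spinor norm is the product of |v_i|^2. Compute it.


Spinor norm N(V) = |v1|^2 * |v2|^2 * ... * |v4|^2
= 1 * 9 * 10 * 10
Running product: 1, 9, 90, 900
N(V) = 900


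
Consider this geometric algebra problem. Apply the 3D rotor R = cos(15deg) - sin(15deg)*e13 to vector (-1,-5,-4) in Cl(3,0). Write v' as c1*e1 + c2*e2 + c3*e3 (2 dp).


Rotor R = cos(15deg) - sin(15deg)*e13
Rotation angle theta = 2 * 15 = 30 degrees in the e13 plane (e1 -> e3).
The component perpendicular to the plane (e2) is invariant: v'_2 = v2 = -5.00
cos(30deg) = 0.8660, sin(30deg) = 0.5000
v'_1 = v1*cos(theta) - v3*sin(theta) = -1*0.8660 - (-4)*0.5000 = 1.13
v'_3 = v1*sin(theta) + v3*cos(theta) = -1*0.5000 + (-4)*0.8660 = -3.96
v' = 1.13*e1 - 5.00*e2 - 3.96*e3


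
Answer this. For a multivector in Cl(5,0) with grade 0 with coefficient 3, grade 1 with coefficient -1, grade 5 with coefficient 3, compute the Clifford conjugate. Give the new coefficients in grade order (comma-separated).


Clifford conjugate sign for grade k: (-1)^(k(k+1)/2)
Grade 0: (-1)^(0*1/2) = (-1)^0 = 1, coeff 3 -> 3
Grade 1: (-1)^(1*2/2) = (-1)^1 = -1, coeff -1 -> 1
Grade 5: (-1)^(5*6/2) = (-1)^15 = -1, coeff 3 -> -3
Conjugated coefficients: 3, 1, -3


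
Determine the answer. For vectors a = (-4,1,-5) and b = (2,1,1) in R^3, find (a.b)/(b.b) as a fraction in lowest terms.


Projection coefficient = (a . b) / (b . b)
a . b = (-4)*2 + 1*1 + (-5)*1
= -8 + 1 + (-5) = -12
b . b = 2^2 + 1^2 + 1^2
= 4 + 1 + 1 = 6
Coefficient = -12/6
In lowest terms: -2/1


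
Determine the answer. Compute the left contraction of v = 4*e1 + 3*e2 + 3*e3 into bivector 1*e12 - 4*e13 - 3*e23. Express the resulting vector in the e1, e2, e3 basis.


Left contraction v _| B = <vB>_1 (grade-1 part of the geometric product vB).
Using e1_|e12 = e2, e2_|e12 = -e1, e1_|e13 = e3, e3_|e13 = -e1, e2_|e23 = e3, e3_|e23 = -e2:
e1 coeff: -v2*b12 - v3*b13 = -(3)*(1) - (3)*(-4) = 9
e2 coeff: v1*b12 - v3*b23 = (4)*(1) - (3)*(-3) = 13
e3 coeff: v1*b13 + v2*b23 = (4)*(-4) + (3)*(-3) = -25
v _| B = 9*e1 + 13*e2 - 25*e3


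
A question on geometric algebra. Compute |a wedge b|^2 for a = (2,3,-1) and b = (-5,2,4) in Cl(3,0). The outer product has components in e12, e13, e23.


a wedge b = (a1*b2 - a2*b1)*e12 + (a1*b3 - a3*b1)*e13 + (a2*b3 - a3*b2)*e23
e12 coeff: 2*2 - 3*(-5) = 4 - (-15) = 19
e13 coeff: 2*4 - (-1)*(-5) = 8 - 5 = 3
e23 coeff: 3*4 - (-1)*2 = 12 - (-2) = 14
|a wedge b|^2 = 19^2 + 3^2 + 14^2
= 361 + 9 + 196
= 566


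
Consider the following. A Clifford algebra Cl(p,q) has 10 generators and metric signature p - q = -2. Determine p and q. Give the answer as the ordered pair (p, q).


We need p + q = 10 and p - q = -2.
Adding: 2p = 10 + (-2) = 8, so p = 4.
Then q = 10 - 4 = 6.
(p, q) = (4, 6)


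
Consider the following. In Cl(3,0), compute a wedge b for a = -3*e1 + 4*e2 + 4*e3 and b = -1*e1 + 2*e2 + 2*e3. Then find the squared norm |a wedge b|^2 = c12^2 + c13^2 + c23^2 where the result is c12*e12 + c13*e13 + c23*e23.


a wedge b = (a1*b2 - a2*b1)*e12 + (a1*b3 - a3*b1)*e13 + (a2*b3 - a3*b2)*e23
e12 coeff: (-3)*2 - 4*(-1) = -6 - (-4) = -2
e13 coeff: (-3)*2 - 4*(-1) = -6 - (-4) = -2
e23 coeff: 4*2 - 4*2 = 8 - 8 = 0
|a wedge b|^2 = (-2)^2 + (-2)^2 + 0^2
= 4 + 4 + 0
= 8


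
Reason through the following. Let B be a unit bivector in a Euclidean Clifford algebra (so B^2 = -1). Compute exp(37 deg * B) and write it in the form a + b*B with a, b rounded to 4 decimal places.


For a unit bivector B with B^2 = -1, the exponential series gives
e^(theta*B) = cos(theta) + sin(theta)*B (the GA analogue of Euler's formula).
theta = 37 degrees = 0.645772 rad
cos(37 deg) = 0.7986
sin(37 deg) = 0.6018
exp(theta*B) = 0.7986 + 0.6018*B


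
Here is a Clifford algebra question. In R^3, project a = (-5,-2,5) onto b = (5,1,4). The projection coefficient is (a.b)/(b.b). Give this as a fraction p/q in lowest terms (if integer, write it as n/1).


Projection coefficient = (a . b) / (b . b)
a . b = (-5)*5 + (-2)*1 + 5*4
= -25 + (-2) + 20 = -7
b . b = 5^2 + 1^2 + 4^2
= 25 + 1 + 16 = 42
Coefficient = -7/42
In lowest terms: -1/6


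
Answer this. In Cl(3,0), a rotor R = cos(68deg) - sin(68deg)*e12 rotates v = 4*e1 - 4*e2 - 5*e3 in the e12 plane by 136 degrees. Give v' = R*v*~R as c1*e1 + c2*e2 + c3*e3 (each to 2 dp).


Rotor R = cos(68deg) - sin(68deg)*e12
Rotation angle theta = 2 * 68 = 136 degrees in the e12 plane (e1 -> e2).
The component perpendicular to the plane (e3) is invariant: v'_3 = v3 = -5.00
cos(136deg) = -0.7193, sin(136deg) = 0.6947
v'_1 = v1*cos(theta) - v2*sin(theta) = 4*(-0.7193) - (-4)*0.6947 = -0.10
v'_2 = v1*sin(theta) + v2*cos(theta) = 4*0.6947 + (-4)*(-0.7193) = 5.66
v' = -0.10*e1 + 5.66*e2 - 5.00*e3


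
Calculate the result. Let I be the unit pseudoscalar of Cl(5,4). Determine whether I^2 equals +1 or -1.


The pseudoscalar I = e1...e_n (product of all n generators) of Cl(p,q) satisfies I^2 = (-1)^(q + n(n-1)/2).
p = 5, q = 4, n = p + q = 9
n(n-1)/2 = 9 * 8 / 2 = 36
Exponent = q + n(n-1)/2 = 4 + 36 = 40
I^2 = (-1)^40 = +1


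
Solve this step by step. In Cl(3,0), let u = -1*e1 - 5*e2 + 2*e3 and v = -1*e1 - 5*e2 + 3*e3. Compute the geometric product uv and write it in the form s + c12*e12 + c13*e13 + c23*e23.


In Cl(3,0): e_i^2 = 1, e_ie_j = -e_je_i for i != j.
Scalar part = u . v = (-1)*(-1) + (-5)*(-5) + 2*3
= 1 + 25 + 6 = 32
e12 coeff = (-1)*(-5) - (-5)*(-1) = 5 - 5 = 0
e13 coeff = (-1)*3 - 2*(-1) = -3 - (-2) = -1
e23 coeff = (-5)*3 - 2*(-5) = -15 - (-10) = -5
uv = 32 + 0*e12 - 1*e13 - 5*e23


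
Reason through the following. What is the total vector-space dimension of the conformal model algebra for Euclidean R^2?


The conformal model of R^2 uses Cl(3,1): the 2 Euclidean generators plus two extra orthogonal generators e+ (e+^2 = +1) and e- (e-^2 = -1), from which the null vectors e0, einf are built.
Number of generators m = 2 + 2 = 4.
dim Cl(p,q) = 2^m = 2^4 = 16


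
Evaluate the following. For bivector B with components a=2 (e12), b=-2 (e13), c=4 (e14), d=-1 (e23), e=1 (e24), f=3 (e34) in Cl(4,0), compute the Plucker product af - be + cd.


Plucker relation: af - be + cd
a*f = 2*3 = 6
b*e = (-2)*1 = -2
c*d = 4*(-1) = -4
af - be + cd = 6 - (-2) + (-4)
= 4


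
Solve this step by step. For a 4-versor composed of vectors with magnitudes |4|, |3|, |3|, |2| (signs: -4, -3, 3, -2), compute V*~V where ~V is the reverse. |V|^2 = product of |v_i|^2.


Each vector v_i has |v_i|^2 = s_i^2
Squared scales: (-4)^2 = 16, (-3)^2 = 9, 3^2 = 9, (-2)^2 = 4
|V|^2 = 16 * 9 * 9 * 4
= 5184


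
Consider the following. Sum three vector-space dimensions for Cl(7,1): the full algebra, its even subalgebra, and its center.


n = 7 + 1 = 8
Total dim = 2^8 = 256
Even subalgebra dim = 2^7 = 128
n is even, so center dim = 1
Sum = 256 + 128 + 1 = 385


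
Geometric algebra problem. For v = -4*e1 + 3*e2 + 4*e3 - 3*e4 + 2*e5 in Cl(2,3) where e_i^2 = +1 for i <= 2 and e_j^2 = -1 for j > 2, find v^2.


v^2 = sum of c_i^2 * e_i^2
Positive signature terms (e_i^2 = +1): (-4)^2 + 3^2 = 25
Negative signature terms (e_j^2 = -1): 4^2 + (-3)^2 + 2^2 = 29
v^2 = 25 - 29 = -4


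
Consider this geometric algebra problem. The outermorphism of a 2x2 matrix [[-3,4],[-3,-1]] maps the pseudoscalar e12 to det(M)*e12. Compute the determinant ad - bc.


The outermorphism of a linear map f sends e1^e2 to f(e1)^f(e2).
f(e1) = -3*e1 - 3*e2
f(e2) = 4*e1 - 1*e2
f(e1) ^ f(e2) = (-3*e1 - 3*e2) ^ (4*e1 - 1*e2)
= (-3)*(-1)*e12 + (-3)*4*e21
= (3 - (-12))*e12
= 15*e12
Coefficient = 15


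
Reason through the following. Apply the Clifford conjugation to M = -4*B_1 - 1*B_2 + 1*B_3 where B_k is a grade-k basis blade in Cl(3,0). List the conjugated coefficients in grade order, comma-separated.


Clifford conjugate sign for grade k: (-1)^(k(k+1)/2)
Grade 1: (-1)^(1*2/2) = (-1)^1 = -1, coeff -4 -> 4
Grade 2: (-1)^(2*3/2) = (-1)^3 = -1, coeff -1 -> 1
Grade 3: (-1)^(3*4/2) = (-1)^6 = 1, coeff 1 -> 1
Conjugated coefficients: 4, 1, 1


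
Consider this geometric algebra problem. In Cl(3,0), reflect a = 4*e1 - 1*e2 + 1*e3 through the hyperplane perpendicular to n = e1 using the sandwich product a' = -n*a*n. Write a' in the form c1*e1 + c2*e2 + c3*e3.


Reflection formula: a' = -n*a*n, with n = e1 (unit vector, n^2 = 1).
For reflection through hyperplane perp to e1:
The component along e1 flips sign, others stay.
a = (4, -1, 1)
a' = (-4, -1, 1)
a' = -4*e1 - 1*e2 + 1*e3


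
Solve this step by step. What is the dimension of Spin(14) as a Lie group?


Spin(n) double-covers SO(n); both have Lie algebra so(n) of dimension n(n-1)/2.
n = 14
n(n-1) = 14 * 13 = 182
dim Spin(14) = 182/2 = 91


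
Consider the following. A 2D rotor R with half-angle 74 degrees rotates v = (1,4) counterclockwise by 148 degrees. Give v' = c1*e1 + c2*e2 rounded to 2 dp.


Rotor R = cos(74deg) - sin(74deg)*e12
Rotation angle theta = 2 * 74 = 148 degrees
v' = R*v*~R rotates v by theta.
cos(148deg) = -0.8480, sin(148deg) = 0.5299
v'_1 = 1*cos(148deg) - 4*sin(148deg)
= 1*(-0.8480) - 4*0.5299
= -2.97
v'_2 = 1*sin(148deg) + 4*cos(148deg)
= 1*0.5299 + 4*(-0.8480)
= -2.86
v' = -2.97*e1 - 2.86*e2


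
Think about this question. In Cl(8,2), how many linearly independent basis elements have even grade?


Even subalgebra dimension = 2^(n-1)
n = 8 + 2 = 10
2^(10 - 1) = 2^9 = 512
Verification: sum of C(10,k) for even k = 1 + 45 + 210 + 210 + 45 + 1 = 512
Result = 512


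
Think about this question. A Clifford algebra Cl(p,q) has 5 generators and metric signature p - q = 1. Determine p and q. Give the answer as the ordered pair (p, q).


We need p + q = 5 and p - q = 1.
Adding: 2p = 5 + 1 = 6, so p = 3.
Then q = 5 - 3 = 2.
(p, q) = (3, 2)


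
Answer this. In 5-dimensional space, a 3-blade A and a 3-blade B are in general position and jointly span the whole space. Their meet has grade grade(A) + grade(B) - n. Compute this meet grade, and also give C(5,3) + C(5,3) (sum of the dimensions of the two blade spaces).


Meet grade = grade(A) + grade(B) - n
= 3 + 3 - 5 = 1
C(5,3) = 10
C(5,3) = 10
dim_A + dim_B = 10 + 10 = 20


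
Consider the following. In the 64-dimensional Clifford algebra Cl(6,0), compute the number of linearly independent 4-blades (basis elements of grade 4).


Number of grade-k basis blades in Cl(p,q) with n = p + q is C(n, k).
n = 6 + 0 = 6
C(6, 4) = 6! / (4! * 2!)
= 720 / (24 * 2)
= 15


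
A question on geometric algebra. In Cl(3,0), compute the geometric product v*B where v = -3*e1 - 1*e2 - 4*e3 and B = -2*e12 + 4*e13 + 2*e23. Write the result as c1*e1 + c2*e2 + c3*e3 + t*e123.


vB has grade-1 (vector) and grade-3 (trivector) parts: vB = (v _| B) + (v ^ B).
Vector part <vB>_1:
  e1: -v2*b12 - v3*b13 = -(-1)*(-2) - (-4)*(4) = 14
  e2: v1*b12 - v3*b23 = (-3)*(-2) - (-4)*(2) = 14
  e3: v1*b13 + v2*b23 = (-3)*(4) + (-1)*(2) = -14
Trivector part <vB>_3:
  e123: v1*b23 - v2*b13 + v3*b12 = (-3)*(2) - (-1)*(4) + (-4)*(-2) = 6
vB = 14*e1 + 14*e2 - 14*e3 + 6*e123


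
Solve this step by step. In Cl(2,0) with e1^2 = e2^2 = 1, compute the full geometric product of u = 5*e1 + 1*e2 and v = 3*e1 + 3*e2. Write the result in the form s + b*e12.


Expand: (5*e1 + 1*e2)(3*e1 + 3*e2)
= 5*3*e1e1 + 5*3*e1e2 + 1*3*e2e1 + 1*3*e2e2
Using e1^2 = e2^2 = 1, e2e1 = -e1e2:
Scalar part s = 5*3 + 1*3 = 15 + 3 = 18
Bivector part b = 5*3 - 1*3 = 15 - 3 = 12
uv = 18 + 12*e12


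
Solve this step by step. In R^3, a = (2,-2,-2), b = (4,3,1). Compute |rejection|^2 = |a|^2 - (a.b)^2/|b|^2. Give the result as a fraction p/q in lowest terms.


|a|^2 = 2^2 + (-2)^2 + (-2)^2 = 12
|b|^2 = 4^2 + 3^2 + 1^2 = 26
a . b = 2*4 + (-2)*3 + (-2)*1 = 0
(a.b)^2 = 0^2 = 0
|rej|^2 = 12 - 0/26
= (312 - 0)/26
= 312/26
In lowest terms: 12/1


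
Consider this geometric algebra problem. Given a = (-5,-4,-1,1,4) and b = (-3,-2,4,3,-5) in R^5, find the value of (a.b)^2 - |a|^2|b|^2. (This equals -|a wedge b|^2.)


a . b = (-5)*(-3) + (-4)*(-2) + (-1)*4 + 1*3 + 4*(-5)
= 15 + 8 + (-4) + 3 + (-20) = 2
|a|^2 = (-5)^2 + (-4)^2 + (-1)^2 + 1^2 + 4^2 = 59
|b|^2 = (-3)^2 + (-2)^2 + 4^2 + 3^2 + (-5)^2 = 63
(a.b)^2 = 2^2 = 4
|a|^2 * |b|^2 = 59 * 63 = 3717
Result = 4 - 3717 = -3713


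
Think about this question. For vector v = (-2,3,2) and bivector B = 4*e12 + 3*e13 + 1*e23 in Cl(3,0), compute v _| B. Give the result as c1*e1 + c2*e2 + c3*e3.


Left contraction v _| B = <vB>_1 (grade-1 part of the geometric product vB).
Using e1_|e12 = e2, e2_|e12 = -e1, e1_|e13 = e3, e3_|e13 = -e1, e2_|e23 = e3, e3_|e23 = -e2:
e1 coeff: -v2*b12 - v3*b13 = -(3)*(4) - (2)*(3) = -18
e2 coeff: v1*b12 - v3*b23 = (-2)*(4) - (2)*(1) = -10
e3 coeff: v1*b13 + v2*b23 = (-2)*(3) + (3)*(1) = -3
v _| B = -18*e1 - 10*e2 - 3*e3


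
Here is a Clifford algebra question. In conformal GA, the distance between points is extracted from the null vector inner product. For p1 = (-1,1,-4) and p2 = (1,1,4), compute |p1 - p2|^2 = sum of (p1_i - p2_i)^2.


p1 - p2 = (-2, 0, -8)
|p1 - p2|^2 = (-2)^2 + 0^2 + (-8)^2
= 4 + 0 + 64
= 68


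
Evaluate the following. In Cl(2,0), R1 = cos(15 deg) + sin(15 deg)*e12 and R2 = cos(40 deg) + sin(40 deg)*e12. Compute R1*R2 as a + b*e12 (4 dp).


Same-plane rotors commute and their half-angles add:
R1*R2 = cos(a1 + a2) + sin(a1 + a2)*e12.
a1 + a2 = 15 + 40 = 55 deg
cos(55 deg) = 0.5736
sin(55 deg) = 0.8192
R1*R2 = 0.5736 + 0.8192*e12


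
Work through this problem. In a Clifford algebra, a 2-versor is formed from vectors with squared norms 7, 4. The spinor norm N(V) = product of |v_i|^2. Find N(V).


Spinor norm N(V) = |v1|^2 * |v2|^2 * ... * |v2|^2
= 7 * 4
Running product: 7, 28
N(V) = 28


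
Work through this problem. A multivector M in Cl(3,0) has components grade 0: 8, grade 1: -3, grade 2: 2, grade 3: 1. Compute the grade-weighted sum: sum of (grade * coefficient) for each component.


Grade-weighted sum = sum of grade_k * coefficient_k
0*8 = 0
1*(-3) = -3
2*2 = 4
3*1 = 3
Total = 0 + (-3) + 4 + 3 = 4


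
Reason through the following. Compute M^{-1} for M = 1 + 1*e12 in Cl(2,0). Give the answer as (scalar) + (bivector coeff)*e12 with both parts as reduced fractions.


M = 1 + 1*e12, where e12^2 = -1.
Since M commutes with its reverse ~M = a - b*e12, M * ~M = a^2 - b^2*e12^2 = a^2 + b^2.
So M^{-1} = ~M / (a^2 + b^2) = (a - b*e12)/(a^2 + b^2).
a^2 + b^2 = 1 + 1 = 2
Scalar part = 1/2 = 1/2
Bivector coeff = -1/2 = -1/2
M^{-1} = 1/2 - 1/2*e12


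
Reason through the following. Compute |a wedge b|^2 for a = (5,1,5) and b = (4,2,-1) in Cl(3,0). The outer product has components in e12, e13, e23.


a wedge b = (a1*b2 - a2*b1)*e12 + (a1*b3 - a3*b1)*e13 + (a2*b3 - a3*b2)*e23
e12 coeff: 5*2 - 1*4 = 10 - 4 = 6
e13 coeff: 5*(-1) - 5*4 = -5 - 20 = -25
e23 coeff: 1*(-1) - 5*2 = -1 - 10 = -11
|a wedge b|^2 = 6^2 + (-25)^2 + (-11)^2
= 36 + 625 + 121
= 782


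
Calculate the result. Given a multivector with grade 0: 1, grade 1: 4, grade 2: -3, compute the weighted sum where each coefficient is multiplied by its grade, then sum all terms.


Grade-weighted sum = sum of grade_k * coefficient_k
0*1 = 0
1*4 = 4
2*(-3) = -6
Total = 0 + 4 + (-6) = -2


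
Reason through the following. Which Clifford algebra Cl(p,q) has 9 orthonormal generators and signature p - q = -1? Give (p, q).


We need p + q = 9 and p - q = -1.
Adding: 2p = 9 + (-1) = 8, so p = 4.
Then q = 9 - 4 = 5.
(p, q) = (4, 5)


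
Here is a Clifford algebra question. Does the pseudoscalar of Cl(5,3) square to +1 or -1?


The pseudoscalar I = e1...e_n (product of all n generators) of Cl(p,q) satisfies I^2 = (-1)^(q + n(n-1)/2).
p = 5, q = 3, n = p + q = 8
n(n-1)/2 = 8 * 7 / 2 = 28
Exponent = q + n(n-1)/2 = 3 + 28 = 31
I^2 = (-1)^31 = -1


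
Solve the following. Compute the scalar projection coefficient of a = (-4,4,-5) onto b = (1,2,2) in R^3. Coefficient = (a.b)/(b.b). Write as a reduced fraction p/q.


Projection coefficient = (a . b) / (b . b)
a . b = (-4)*1 + 4*2 + (-5)*2
= -4 + 8 + (-10) = -6
b . b = 1^2 + 2^2 + 2^2
= 1 + 4 + 4 = 9
Coefficient = -6/9
In lowest terms: -2/3


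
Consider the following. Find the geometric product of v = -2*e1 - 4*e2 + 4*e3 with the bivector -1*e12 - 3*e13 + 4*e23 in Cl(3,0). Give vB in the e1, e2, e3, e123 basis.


vB has grade-1 (vector) and grade-3 (trivector) parts: vB = (v _| B) + (v ^ B).
Vector part <vB>_1:
  e1: -v2*b12 - v3*b13 = -(-4)*(-1) - (4)*(-3) = 8
  e2: v1*b12 - v3*b23 = (-2)*(-1) - (4)*(4) = -14
  e3: v1*b13 + v2*b23 = (-2)*(-3) + (-4)*(4) = -10
Trivector part <vB>_3:
  e123: v1*b23 - v2*b13 + v3*b12 = (-2)*(4) - (-4)*(-3) + (4)*(-1) = -24
vB = 8*e1 - 14*e2 - 10*e3 - 24*e123


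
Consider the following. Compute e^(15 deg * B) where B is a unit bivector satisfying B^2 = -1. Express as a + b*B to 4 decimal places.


For a unit bivector B with B^2 = -1, the exponential series gives
e^(theta*B) = cos(theta) + sin(theta)*B (the GA analogue of Euler's formula).
theta = 15 degrees = 0.261799 rad
cos(15 deg) = 0.9659
sin(15 deg) = 0.2588
exp(theta*B) = 0.9659 + 0.2588*B


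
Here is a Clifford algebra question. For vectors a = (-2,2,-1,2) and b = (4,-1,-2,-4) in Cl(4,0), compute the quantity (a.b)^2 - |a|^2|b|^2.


a . b = (-2)*4 + 2*(-1) + (-1)*(-2) + 2*(-4)
= -8 + (-2) + 2 + (-8) = -16
|a|^2 = (-2)^2 + 2^2 + (-1)^2 + 2^2 = 13
|b|^2 = 4^2 + (-1)^2 + (-2)^2 + (-4)^2 = 37
(a.b)^2 = (-16)^2 = 256
|a|^2 * |b|^2 = 13 * 37 = 481
Result = 256 - 481 = -225


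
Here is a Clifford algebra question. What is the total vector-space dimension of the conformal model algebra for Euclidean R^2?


The conformal model of R^2 uses Cl(3,1): the 2 Euclidean generators plus two extra orthogonal generators e+ (e+^2 = +1) and e- (e-^2 = -1), from which the null vectors e0, einf are built.
Number of generators m = 2 + 2 = 4.
dim Cl(p,q) = 2^m = 2^4 = 16


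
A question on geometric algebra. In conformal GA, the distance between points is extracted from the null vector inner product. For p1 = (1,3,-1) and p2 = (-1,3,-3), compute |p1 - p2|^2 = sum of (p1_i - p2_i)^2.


p1 - p2 = (2, 0, 2)
|p1 - p2|^2 = 2^2 + 0^2 + 2^2
= 4 + 0 + 4
= 8


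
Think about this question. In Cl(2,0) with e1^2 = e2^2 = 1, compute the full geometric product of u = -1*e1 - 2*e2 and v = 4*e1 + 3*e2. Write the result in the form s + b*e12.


Expand: (-1*e1 - 2*e2)(4*e1 + 3*e2)
= (-1)*4*e1e1 + (-1)*3*e1e2 + (-2)*4*e2e1 + (-2)*3*e2e2
Using e1^2 = e2^2 = 1, e2e1 = -e1e2:
Scalar part s = (-1)*4 + (-2)*3 = -4 + (-6) = -10
Bivector part b = (-1)*3 - (-2)*4 = -3 - (-8) = 5
uv = -10 + 5*e12


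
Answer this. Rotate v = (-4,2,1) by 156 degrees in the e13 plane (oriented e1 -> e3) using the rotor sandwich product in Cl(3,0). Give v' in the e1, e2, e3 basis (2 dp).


Rotor R = cos(78deg) - sin(78deg)*e13
Rotation angle theta = 2 * 78 = 156 degrees in the e13 plane (e1 -> e3).
The component perpendicular to the plane (e2) is invariant: v'_2 = v2 = 2.00
cos(156deg) = -0.9135, sin(156deg) = 0.4067
v'_1 = v1*cos(theta) - v3*sin(theta) = -4*(-0.9135) - 1*0.4067 = 3.25
v'_3 = v1*sin(theta) + v3*cos(theta) = -4*0.4067 + 1*(-0.9135) = -2.54
v' = 3.25*e1 + 2.00*e2 - 2.54*e3


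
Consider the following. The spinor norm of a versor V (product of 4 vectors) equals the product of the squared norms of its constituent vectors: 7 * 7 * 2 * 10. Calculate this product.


Spinor norm N(V) = |v1|^2 * |v2|^2 * ... * |v4|^2
= 7 * 7 * 2 * 10
Running product: 7, 49, 98, 980
N(V) = 980


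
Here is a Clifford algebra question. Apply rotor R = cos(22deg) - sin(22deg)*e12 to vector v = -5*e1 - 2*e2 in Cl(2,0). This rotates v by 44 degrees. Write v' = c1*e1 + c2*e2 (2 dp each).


Rotor R = cos(22deg) - sin(22deg)*e12
Rotation angle theta = 2 * 22 = 44 degrees
v' = R*v*~R rotates v by theta.
cos(44deg) = 0.7193, sin(44deg) = 0.6947
v'_1 = -5*cos(44deg) - (-2)*sin(44deg)
= -5*0.7193 - (-2)*0.6947
= -2.21
v'_2 = -5*sin(44deg) + (-2)*cos(44deg)
= -5*0.6947 + (-2)*0.7193
= -4.91
v' = -2.21*e1 - 4.91*e2


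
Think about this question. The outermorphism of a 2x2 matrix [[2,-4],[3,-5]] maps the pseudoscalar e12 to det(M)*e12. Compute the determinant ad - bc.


The outermorphism of a linear map f sends e1^e2 to f(e1)^f(e2).
f(e1) = 2*e1 + 3*e2
f(e2) = -4*e1 - 5*e2
f(e1) ^ f(e2) = (2*e1 + 3*e2) ^ (-4*e1 - 5*e2)
= 2*(-5)*e12 + 3*(-4)*e21
= (-10 - (-12))*e12
= 2*e12
Coefficient = 2


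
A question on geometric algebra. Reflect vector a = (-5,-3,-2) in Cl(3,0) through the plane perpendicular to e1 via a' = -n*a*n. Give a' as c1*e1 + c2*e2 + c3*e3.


Reflection formula: a' = -n*a*n, with n = e1 (unit vector, n^2 = 1).
For reflection through hyperplane perp to e1:
The component along e1 flips sign, others stay.
a = (-5, -3, -2)
a' = (5, -3, -2)
a' = 5*e1 - 3*e2 - 2*e3


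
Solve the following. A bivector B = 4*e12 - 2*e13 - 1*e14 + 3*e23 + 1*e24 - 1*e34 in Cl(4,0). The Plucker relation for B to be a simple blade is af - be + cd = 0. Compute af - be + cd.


Plucker relation: af - be + cd
a*f = 4*(-1) = -4
b*e = (-2)*1 = -2
c*d = (-1)*3 = -3
af - be + cd = -4 - (-2) + (-3)
= -5


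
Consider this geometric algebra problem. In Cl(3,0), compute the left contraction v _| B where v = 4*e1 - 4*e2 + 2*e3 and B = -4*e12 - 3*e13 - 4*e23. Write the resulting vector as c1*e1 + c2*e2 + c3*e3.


Left contraction v _| B = <vB>_1 (grade-1 part of the geometric product vB).
Using e1_|e12 = e2, e2_|e12 = -e1, e1_|e13 = e3, e3_|e13 = -e1, e2_|e23 = e3, e3_|e23 = -e2:
e1 coeff: -v2*b12 - v3*b13 = -(-4)*(-4) - (2)*(-3) = -10
e2 coeff: v1*b12 - v3*b23 = (4)*(-4) - (2)*(-4) = -8
e3 coeff: v1*b13 + v2*b23 = (4)*(-3) + (-4)*(-4) = 4
v _| B = -10*e1 - 8*e2 + 4*e3


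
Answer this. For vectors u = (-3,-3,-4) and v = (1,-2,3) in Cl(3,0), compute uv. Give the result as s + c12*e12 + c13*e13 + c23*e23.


In Cl(3,0): e_i^2 = 1, e_ie_j = -e_je_i for i != j.
Scalar part = u . v = (-3)*1 + (-3)*(-2) + (-4)*3
= -3 + 6 + (-12) = -9
e12 coeff = (-3)*(-2) - (-3)*1 = 6 - (-3) = 9
e13 coeff = (-3)*3 - (-4)*1 = -9 - (-4) = -5
e23 coeff = (-3)*3 - (-4)*(-2) = -9 - 8 = -17
uv = -9 + 9*e12 - 5*e13 - 17*e23


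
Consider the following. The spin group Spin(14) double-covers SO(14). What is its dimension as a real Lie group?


Spin(n) double-covers SO(n); both have Lie algebra so(n) of dimension n(n-1)/2.
n = 14
n(n-1) = 14 * 13 = 182
dim Spin(14) = 182/2 = 91


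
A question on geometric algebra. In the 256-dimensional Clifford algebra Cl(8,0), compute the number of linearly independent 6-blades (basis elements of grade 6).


Number of grade-k basis blades in Cl(p,q) with n = p + q is C(n, k).
n = 8 + 0 = 8
C(8, 6) = 8! / (6! * 2!)
= 40320 / (720 * 2)
= 28


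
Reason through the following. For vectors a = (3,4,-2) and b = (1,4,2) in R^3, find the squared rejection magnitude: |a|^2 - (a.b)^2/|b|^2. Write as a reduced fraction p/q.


|a|^2 = 3^2 + 4^2 + (-2)^2 = 29
|b|^2 = 1^2 + 4^2 + 2^2 = 21
a . b = 3*1 + 4*4 + (-2)*2 = 15
(a.b)^2 = 15^2 = 225
|rej|^2 = 29 - 225/21
= (609 - 225)/21
= 384/21
In lowest terms: 128/7


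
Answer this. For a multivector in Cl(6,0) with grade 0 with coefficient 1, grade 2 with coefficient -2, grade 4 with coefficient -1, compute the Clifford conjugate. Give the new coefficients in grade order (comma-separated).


Clifford conjugate sign for grade k: (-1)^(k(k+1)/2)
Grade 0: (-1)^(0*1/2) = (-1)^0 = 1, coeff 1 -> 1
Grade 2: (-1)^(2*3/2) = (-1)^3 = -1, coeff -2 -> 2
Grade 4: (-1)^(4*5/2) = (-1)^10 = 1, coeff -1 -> -1
Conjugated coefficients: 1, 2, -1


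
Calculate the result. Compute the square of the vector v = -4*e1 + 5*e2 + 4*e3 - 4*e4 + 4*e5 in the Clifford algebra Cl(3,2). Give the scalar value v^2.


v^2 = sum of c_i^2 * e_i^2
Positive signature terms (e_i^2 = +1): (-4)^2 + 5^2 + 4^2 = 57
Negative signature terms (e_j^2 = -1): (-4)^2 + 4^2 = 32
v^2 = 57 - 32 = 25


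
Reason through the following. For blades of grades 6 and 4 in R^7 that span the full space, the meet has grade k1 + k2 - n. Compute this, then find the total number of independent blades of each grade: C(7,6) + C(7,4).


Meet grade = grade(A) + grade(B) - n
= 6 + 4 - 7 = 3
C(7,6) = 7
C(7,4) = 35
dim_A + dim_B = 7 + 35 = 42


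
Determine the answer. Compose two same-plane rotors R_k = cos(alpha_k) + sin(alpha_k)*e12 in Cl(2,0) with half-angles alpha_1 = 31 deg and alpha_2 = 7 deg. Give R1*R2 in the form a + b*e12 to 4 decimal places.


Same-plane rotors commute and their half-angles add:
R1*R2 = cos(a1 + a2) + sin(a1 + a2)*e12.
a1 + a2 = 31 + 7 = 38 deg
cos(38 deg) = 0.7880
sin(38 deg) = 0.6157
R1*R2 = 0.7880 + 0.6157*e12


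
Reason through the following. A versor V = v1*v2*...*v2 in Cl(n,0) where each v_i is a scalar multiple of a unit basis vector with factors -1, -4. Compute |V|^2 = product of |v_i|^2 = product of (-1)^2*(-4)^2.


Each vector v_i has |v_i|^2 = s_i^2
Squared scales: (-1)^2 = 1, (-4)^2 = 16
|V|^2 = 1 * 16
= 16


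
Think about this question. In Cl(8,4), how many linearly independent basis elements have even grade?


Even subalgebra dimension = 2^(n-1)
n = 8 + 4 = 12
2^(12 - 1) = 2^11 = 2048
Verification: sum of C(12,k) for even k = 1 + 66 + 495 + 924 + 495 + 66 + 1 = 2048
Result = 2048


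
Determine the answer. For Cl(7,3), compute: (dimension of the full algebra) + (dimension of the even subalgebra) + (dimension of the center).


n = 7 + 3 = 10
Total dim = 2^10 = 1024
Even subalgebra dim = 2^9 = 512
n is even, so center dim = 1
Sum = 1024 + 512 + 1 = 1537


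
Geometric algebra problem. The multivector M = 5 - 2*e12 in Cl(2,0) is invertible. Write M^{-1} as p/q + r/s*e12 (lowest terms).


M = 5 - 2*e12, where e12^2 = -1.
Since M commutes with its reverse ~M = a - b*e12, M * ~M = a^2 - b^2*e12^2 = a^2 + b^2.
So M^{-1} = ~M / (a^2 + b^2) = (a - b*e12)/(a^2 + b^2).
a^2 + b^2 = 25 + 4 = 29
Scalar part = 5/29 = 5/29
Bivector coeff = 2/29 = 2/29
M^{-1} = 5/29 + 2/29*e12


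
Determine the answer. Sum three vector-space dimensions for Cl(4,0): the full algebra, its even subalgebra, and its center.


n = 4 + 0 = 4
Total dim = 2^4 = 16
Even subalgebra dim = 2^3 = 8
n is even, so center dim = 1
Sum = 16 + 8 + 1 = 25


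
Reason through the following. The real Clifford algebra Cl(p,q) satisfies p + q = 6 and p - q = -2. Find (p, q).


We need p + q = 6 and p - q = -2.
Adding: 2p = 6 + (-2) = 4, so p = 2.
Then q = 6 - 2 = 4.
(p, q) = (2, 4)


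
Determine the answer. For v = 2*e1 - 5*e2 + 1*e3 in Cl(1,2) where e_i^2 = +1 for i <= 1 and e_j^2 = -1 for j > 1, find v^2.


v^2 = sum of c_i^2 * e_i^2
Positive signature terms (e_i^2 = +1): 2^2 = 4
Negative signature terms (e_j^2 = -1): (-5)^2 + 1^2 = 26
v^2 = 4 - 26 = -22


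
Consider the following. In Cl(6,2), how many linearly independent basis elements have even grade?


Even subalgebra dimension = 2^(n-1)
n = 6 + 2 = 8
2^(8 - 1) = 2^7 = 128
Verification: sum of C(8,k) for even k = 1 + 28 + 70 + 28 + 1 = 128
Result = 128


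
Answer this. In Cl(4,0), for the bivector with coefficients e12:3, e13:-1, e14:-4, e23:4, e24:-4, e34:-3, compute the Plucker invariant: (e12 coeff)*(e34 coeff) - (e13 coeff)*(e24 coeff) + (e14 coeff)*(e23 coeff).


Plucker relation: af - be + cd
a*f = 3*(-3) = -9
b*e = (-1)*(-4) = 4
c*d = (-4)*4 = -16
af - be + cd = -9 - 4 + (-16)
= -29


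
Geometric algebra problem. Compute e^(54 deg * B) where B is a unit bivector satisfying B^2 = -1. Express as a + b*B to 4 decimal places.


For a unit bivector B with B^2 = -1, the exponential series gives
e^(theta*B) = cos(theta) + sin(theta)*B (the GA analogue of Euler's formula).
theta = 54 degrees = 0.942478 rad
cos(54 deg) = 0.5878
sin(54 deg) = 0.8090
exp(theta*B) = 0.5878 + 0.8090*B


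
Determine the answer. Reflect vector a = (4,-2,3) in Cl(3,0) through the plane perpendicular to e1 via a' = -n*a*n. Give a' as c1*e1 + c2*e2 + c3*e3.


Reflection formula: a' = -n*a*n, with n = e1 (unit vector, n^2 = 1).
For reflection through hyperplane perp to e1:
The component along e1 flips sign, others stay.
a = (4, -2, 3)
a' = (-4, -2, 3)
a' = -4*e1 - 2*e2 + 3*e3
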